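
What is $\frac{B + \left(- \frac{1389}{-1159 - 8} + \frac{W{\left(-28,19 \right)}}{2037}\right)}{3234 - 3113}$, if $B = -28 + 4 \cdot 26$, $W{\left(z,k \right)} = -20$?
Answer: $\frac{61157219}{95879553} \approx 0.63785$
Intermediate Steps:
$B = 76$ ($B = -28 + 104 = 76$)
$\frac{B + \left(- \frac{1389}{-1159 - 8} + \frac{W{\left(-28,19 \right)}}{2037}\right)}{3234 - 3113} = \frac{76 - \left(\frac{20}{2037} + \frac{1389}{-1159 - 8}\right)}{3234 - 3113} = \frac{76 - \left(\frac{20}{2037} + \frac{1389}{-1159 - 8}\right)}{121} = \left(76 - \left(\frac{20}{2037} + \frac{1389}{-1167}\right)\right) \frac{1}{121} = \left(76 - - \frac{935351}{792393}\right) \frac{1}{121} = \left(76 + \left(\frac{463}{389} - \frac{20}{2037}\right)\right) \frac{1}{121} = \left(76 + \frac{935351}{792393}\right) \frac{1}{121} = \frac{61157219}{792393} \cdot \frac{1}{121} = \frac{61157219}{95879553}$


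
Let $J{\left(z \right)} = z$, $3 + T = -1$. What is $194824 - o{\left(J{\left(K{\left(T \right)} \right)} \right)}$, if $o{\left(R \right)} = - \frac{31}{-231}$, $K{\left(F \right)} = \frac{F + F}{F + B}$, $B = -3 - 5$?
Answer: $\frac{45004313}{231} \approx 1.9482 \cdot 10^{5}$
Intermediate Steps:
$B = -8$
$T = -4$ ($T = -3 - 1 = -4$)
$K{\left(F \right)} = \frac{2 F}{-8 + F}$ ($K{\left(F \right)} = \frac{F + F}{F - 8} = \frac{2 F}{-8 + F}$)
$o{\left(R \right)} = \frac{31}{231}$ ($o{\left(R \right)} = \left(-31\right) \left(- \frac{1}{231}\right) = \frac{31}{231}$)
$194824 - o{\left(J{\left(K{\left(T \right)} \right)} \right)} = 194824 - \frac{31}{231} = \frac{45004313}{231}$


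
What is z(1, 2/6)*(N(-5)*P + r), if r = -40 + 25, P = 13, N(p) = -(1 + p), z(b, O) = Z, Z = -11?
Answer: -407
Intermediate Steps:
z(b, O) = -11
N(p) = -1 - p
r = -15
z(1, 2/6)*(N(-5)*P + r) = -11*((-1 - 1*(-5))*13 - 15) = -11*((-1 + 5)*13 - 15) = -11*(4*13 - 15) = -11*(52 - 15) = -11*37 = -407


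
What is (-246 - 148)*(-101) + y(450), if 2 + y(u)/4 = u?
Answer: 41586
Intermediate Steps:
y(u) = -8 + 4*u
(-246 - 148)*(-101) + y(450) = (-246 - 148)*(-101) + (-8 + 4*450) = -394*(-101) + (-8 + 1800) = 39794 + 1792 = 41586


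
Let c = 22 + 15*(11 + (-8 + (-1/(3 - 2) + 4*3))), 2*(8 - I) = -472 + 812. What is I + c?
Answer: 70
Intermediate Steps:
I = -162 (I = 8 - (-472 + 812)/2 = 8 - ½*340 = 8 - 170 = -162)
c = 232 (c = 22 + 15*(11 + (-8 + (-1/1 + 12))) = 22 + 15*(11 + (-8 + (-1*1 + 12))) = 22 + 15*(11 + (-8 + (-1 + 12))) = 22 + 15*(11 + (-8 + 11)) = 22 + 15*(11 + 3) = 22 + 15*14 = 22 + 210 = 232)
I + c = -162 + 232 = 70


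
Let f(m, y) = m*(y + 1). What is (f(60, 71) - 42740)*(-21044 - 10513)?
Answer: 1212419940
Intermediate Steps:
f(m, y) = m*(1 + y)
(f(60, 71) - 42740)*(-21044 - 10513) = (60*(1 + 71) - 42740)*(-21044 - 10513) = (60*72 - 42740)*(-31557) = (4320 - 42740)*(-31557) = -38420*(-31557) = 1212419940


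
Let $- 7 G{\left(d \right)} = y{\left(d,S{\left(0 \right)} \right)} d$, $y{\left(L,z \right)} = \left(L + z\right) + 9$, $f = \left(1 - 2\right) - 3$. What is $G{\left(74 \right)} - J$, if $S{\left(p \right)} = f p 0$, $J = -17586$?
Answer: $\frac{116960}{7} \approx 16709.0$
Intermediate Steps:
$f = -4$ ($f = -1 - 3 = -4$)
$S{\left(p \right)} = 0$ ($S{\left(p \right)} = - 4 p 0 = 0$)
$y{\left(L,z \right)} = 9 + L + z$
$G{\left(d \right)} = - \frac{d \left(9 + d\right)}{7}$ ($G{\left(d \right)} = - \frac{\left(9 + d + 0\right) d}{7} = - \frac{\left(9 + d\right) d}{7} = - \frac{d \left(9 + d\right)}{7}$)
$G{\left(74 \right)} - J = \left(- \frac{1}{7}\right) 74 \left(9 + 74\right) - -17586 = \left(- \frac{1}{7}\right) 74 \cdot 83 + 17586 = - \frac{6142}{7} + 17586 = \frac{116960}{7}$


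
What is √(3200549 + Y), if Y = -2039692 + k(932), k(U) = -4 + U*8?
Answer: √1168309 ≈ 1080.9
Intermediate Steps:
k(U) = -4 + 8*U
Y = -2032240 (Y = -2039692 + (-4 + 8*932) = -2039692 + (-4 + 7456) = -2039692 + 7452 = -2032240)
√(3200549 + Y) = √(3200549 - 2032240) = √1168309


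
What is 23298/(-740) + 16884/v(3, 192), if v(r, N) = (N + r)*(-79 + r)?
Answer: -2981421/91390 ≈ -32.623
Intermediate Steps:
v(r, N) = (-79 + r)*(N + r)
23298/(-740) + 16884/v(3, 192) = 23298/(-740) + 16884/(3² - 79*192 - 79*3 + 192*3) = 23298*(-1/740) + 16884/(9 - 15168 - 237 + 576) = -11649/370 + 16884/(-14820) = -11649/370 + 16884*(-1/14820) = -11649/370 - 1407/1235 = -2981421/91390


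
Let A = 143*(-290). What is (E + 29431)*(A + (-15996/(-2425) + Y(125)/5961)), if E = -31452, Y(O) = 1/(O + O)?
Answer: 12113290387428703/144554250 ≈ 8.3798e+7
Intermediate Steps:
Y(O) = 1/(2*O)
A = -41470
(E + 29431)*(A + (-15996/(-2425) + Y(125)/5961)) = (-31452 + 29431)*(-41470 + (-15996/(-2425) + ((½)/125)/5961)) = -2021*(-41470 + (-15996*(-1/2425) + ((½)*(1/125))*(1/5961))) = -2021*(-41470 + (15996/2425 + (1/250)*(1/5961))) = -2021*(-41470 + (15996/2425 + 1/1490250)) = -2021*(-41470 + 953521657/144554250) = -2021*(-5993711225843/144554250) = 12113290387428703/144554250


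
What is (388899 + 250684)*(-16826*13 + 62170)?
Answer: -100138231144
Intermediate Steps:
(388899 + 250684)*(-16826*13 + 62170) = 639583*(-218738 + 62170) = 639583*(-156568) = -100138231144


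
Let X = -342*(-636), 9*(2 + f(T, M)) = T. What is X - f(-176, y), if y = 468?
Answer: 1957802/9 ≈ 2.1753e+5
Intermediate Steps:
f(T, M) = -2 + T/9
X = 217512
X - f(-176, y) = 217512 - (-2 + (⅑)*(-176)) = 217512 - (-2 - 176/9) = 217512 - 1*(-194/9) = 217512 + 194/9 = 1957802/9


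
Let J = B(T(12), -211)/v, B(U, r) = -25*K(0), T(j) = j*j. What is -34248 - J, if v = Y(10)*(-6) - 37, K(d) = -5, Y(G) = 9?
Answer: -3116443/91 ≈ -34247.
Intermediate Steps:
T(j) = j²
B(U, r) = 125 (B(U, r) = -25*(-5) = 125)
v = -91 (v = 9*(-6) - 37 = -54 - 37 = -91)
J = -125/91 (J = 125/(-91) = 125*(-1/91) = -125/91 ≈ -1.3736)
-34248 - J = -34248 - 1*(-125/91) = -34248 + 125/91 = -3116443/91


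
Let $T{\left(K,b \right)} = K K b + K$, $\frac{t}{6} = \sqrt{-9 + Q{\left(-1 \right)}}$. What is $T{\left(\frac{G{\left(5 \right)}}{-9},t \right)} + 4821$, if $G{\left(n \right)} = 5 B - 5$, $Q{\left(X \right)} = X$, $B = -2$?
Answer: $\frac{14468}{3} + \frac{50 i \sqrt{10}}{3} \approx 4822.7 + 52.705 i$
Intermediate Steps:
$G{\left(n \right)} = -15$ ($G{\left(n \right)} = 5 \left(-2\right) - 5 = -10 - 5 = -15$)
$t = 6 i \sqrt{10}$ ($t = 6 \sqrt{-9 - 1} = 6 \sqrt{-10} = 6 i \sqrt{10} \approx 18.974 i$)
$T{\left(K,b \right)} = K + b K^{2}$ ($T{\left(K,b \right)} = K^{2} b + K = b K^{2} + K = K + b K^{2}$)
$T{\left(\frac{G{\left(5 \right)}}{-9},t \right)} + 4821 = - \frac{15}{-9} \left(1 + - \frac{15}{-9} \cdot 6 i \sqrt{10}\right) + 4821 = \left(-15\right) \left(- \frac{1}{9}\right) \left(1 + \left(-15\right) \left(- \frac{1}{9}\right) 6 i \sqrt{10}\right) + 4821 = \frac{5 \left(1 + \frac{5 \cdot 6 i \sqrt{10}}{3}\right)}{3} + 4821 = \frac{5 \left(1 + 10 i \sqrt{10}\right)}{3} + 4821 = \left(\frac{5}{3} + \frac{50 i \sqrt{10}}{3}\right) + 4821 = \frac{14468}{3} + \frac{50 i \sqrt{10}}{3}$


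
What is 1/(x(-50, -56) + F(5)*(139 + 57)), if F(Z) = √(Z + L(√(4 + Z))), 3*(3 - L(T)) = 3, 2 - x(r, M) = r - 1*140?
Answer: -12/14503 + 49*√7/58012 ≈ 0.0014073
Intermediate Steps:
x(r, M) = 142 - r (x(r, M) = 2 - (r - 1*140) = 2 - (r - 140) = 2 - (-140 + r) = 2 + (140 - r) = 142 - r)
L(T) = 2 (L(T) = 3 - ⅓*3 = 3 - 1 = 2)
F(Z) = √(2 + Z) (F(Z) = √(Z + 2) = √(2 + Z))
1/(x(-50, -56) + F(5)*(139 + 57)) = 1/((142 - 1*(-50)) + √(2 + 5)*(139 + 57)) = 1/((142 + 50) + √7*196) = 1/(192 + 196*√7)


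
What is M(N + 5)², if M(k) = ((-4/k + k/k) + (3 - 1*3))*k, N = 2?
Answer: 9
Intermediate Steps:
M(k) = k*(1 - 4/k) (M(k) = ((-4/k + 1) + (3 - 3))*k = ((1 - 4/k) + 0)*k = (1 - 4/k)*k = k*(1 - 4/k))
M(N + 5)² = (-4 + (2 + 5))² = (-4 + 7)² = 3² = 9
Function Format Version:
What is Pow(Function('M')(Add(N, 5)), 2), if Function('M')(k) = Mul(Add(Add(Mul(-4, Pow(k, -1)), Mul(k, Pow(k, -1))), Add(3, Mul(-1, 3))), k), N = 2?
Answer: 9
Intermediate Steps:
Function('M')(k) = Mul(k, Add(1, Mul(-4, Pow(k, -1)))) (Function('M')(k) = Mul(Add(Add(Mul(-4, Pow(k, -1)), 1), Add(3, -3)), k) = Mul(Add(Add(1, Mul(-4, Pow(k, -1))), 0), k) = Mul(Add(1, Mul(-4, Pow(k, -1))), k) = Mul(k, Add(1, Mul(-4, Pow(k, -1)))))
Pow(Function('M')(Add(N, 5)), 2) = Pow(Add(-4, Add(2, 5)), 2) = Pow(Add(-4, 7), 2) = Pow(3, 2) = 9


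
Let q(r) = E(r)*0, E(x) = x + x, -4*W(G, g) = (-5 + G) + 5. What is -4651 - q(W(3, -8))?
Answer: -4651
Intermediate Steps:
W(G, g) = -G/4 (W(G, g) = -((-5 + G) + 5)/4 = -G/4)
E(x) = 2*x
q(r) = 0 (q(r) = (2*r)*0 = 0)
-4651 - q(W(3, -8)) = -4651 - 1*0 = -4651 + 0 = -4651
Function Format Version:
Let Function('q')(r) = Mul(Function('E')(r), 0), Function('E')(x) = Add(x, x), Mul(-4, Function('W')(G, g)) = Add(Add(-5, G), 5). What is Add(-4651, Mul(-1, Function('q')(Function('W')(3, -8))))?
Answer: -4651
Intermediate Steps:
Function('W')(G, g) = Mul(Rational(-1, 4), G) (Function('W')(G, g) = Mul(Rational(-1, 4), Add(Add(-5, G), 5)) = Mul(Rational(-1, 4), G))
Function('E')(x) = Mul(2, x)
Function('q')(r) = 0 (Function('q')(r) = Mul(Mul(2, r), 0) = 0)
Add(-4651, Mul(-1, Function('q')(Function('W')(3, -8)))) = Add(-4651, Mul(-1, 0)) = Add(-4651, 0) = -4651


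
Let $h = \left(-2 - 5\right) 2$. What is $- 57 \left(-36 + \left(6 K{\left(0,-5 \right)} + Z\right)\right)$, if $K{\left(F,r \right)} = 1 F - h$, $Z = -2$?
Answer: $-2622$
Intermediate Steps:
$h = -14$ ($h = \left(-7\right) 2 = -14$)
$K{\left(F,r \right)} = 14 + F$ ($K{\left(F,r \right)} = 1 F - -14 = F + 14 = 14 + F$)
$- 57 \left(-36 + \left(6 K{\left(0,-5 \right)} + Z\right)\right) = - 57 \left(-36 - \left(2 - 6 \left(14 + 0\right)\right)\right) = - 57 \left(-36 + \left(6 \cdot 14 - 2\right)\right) = - 57 \left(-36 + \left(84 - 2\right)\right) = - 57 \left(-36 + 82\right) = - 57 \cdot 46 = \left(-1\right) 2622 = -2622$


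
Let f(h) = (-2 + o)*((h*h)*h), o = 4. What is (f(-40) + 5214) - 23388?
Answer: -146174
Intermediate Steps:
f(h) = 2*h³ (f(h) = (-2 + 4)*((h*h)*h) = 2*(h²*h) = 2*h³)
(f(-40) + 5214) - 23388 = (2*(-40)³ + 5214) - 23388 = (2*(-64000) + 5214) - 23388 = (-128000 + 5214) - 23388 = -122786 - 23388 = -146174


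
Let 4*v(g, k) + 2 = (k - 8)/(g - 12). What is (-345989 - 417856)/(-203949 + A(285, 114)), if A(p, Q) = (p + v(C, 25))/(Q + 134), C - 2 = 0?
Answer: 7577342400/2023162717 ≈ 3.7453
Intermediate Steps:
C = 2 (C = 2 + 0 = 2)
v(g, k) = -½ + (-8 + k)/(4*(-12 + g)) (v(g, k) = -½ + ((k - 8)/(g - 12))/4 = -½ + ((-8 + k)/(-12 + g))/4 = -½ + (-8 + k)/(4*(-12 + g)))
A(p, Q) = (-37/40 + p)/(134 + Q) (A(p, Q) = (p + (16 + 25 - 2*2)/(4*(-12 + 2)))/(Q + 134) = (p + (¼)*(16 + 25 - 4)/(-10))/(134 + Q) = (p + (¼)*(-⅒)*37)/(134 + Q) = (p - 37/40)/(134 + Q) = (-37/40 + p)/(134 + Q))
(-345989 - 417856)/(-203949 + A(285, 114)) = (-345989 - 417856)/(-203949 + (-37/40 + 285)/(134 + 114)) = -763845/(-203949 + (11363/40)/248) = -763845/(-203949 + (1/248)*(11363/40)) = -763845/(-203949 + 11363/9920) = -763845/(-2023162717/9920) = -763845*(-9920/2023162717) = 7577342400/2023162717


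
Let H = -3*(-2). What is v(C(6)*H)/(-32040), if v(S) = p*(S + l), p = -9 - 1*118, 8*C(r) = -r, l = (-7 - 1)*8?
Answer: -17399/64080 ≈ -0.27152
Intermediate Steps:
l = -64 (l = -8*8 = -64)
C(r) = -r/8 (C(r) = (-r)/8 = -r/8)
H = 6
p = -127 (p = -9 - 118 = -127)
v(S) = 8128 - 127*S (v(S) = -127*(S - 64) = -127*(-64 + S) = 8128 - 127*S)
v(C(6)*H)/(-32040) = (8128 - 127*(-1/8*6)*6)/(-32040) = (8128 - (-381)*6/4)*(-1/32040) = (8128 - 127*(-9/2))*(-1/32040) = (8128 + 1143/2)*(-1/32040) = (17399/2)*(-1/32040) = -17399/64080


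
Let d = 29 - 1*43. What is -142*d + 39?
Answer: 2027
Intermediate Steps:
d = -14 (d = 29 - 43 = -14)
-142*d + 39 = -142*(-14) + 39 = 1988 + 39 = 2027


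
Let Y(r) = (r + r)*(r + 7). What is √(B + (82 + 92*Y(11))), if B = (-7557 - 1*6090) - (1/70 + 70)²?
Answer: √88028499/70 ≈ 134.03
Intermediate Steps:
Y(r) = 2*r*(7 + r) (Y(r) = (2*r)*(7 + r) = 2*r*(7 + r))
B = -90890101/4900 (B = (-7557 - 6090) - (1/70 + 70)² = -13647 - (4901/70)² = -13647 - 1*24019801/4900 = -13647 - 24019801/4900 = -90890101/4900 ≈ -18549.)
√(B + (82 + 92*Y(11))) = √(-90890101/4900 + (82 + 92*(2*11*(7 + 11)))) = √(-90890101/4900 + (82 + 92*(2*11*18))) = √(-90890101/4900 + (82 + 92*396)) = √(-90890101/4900 + (82 + 36432)) = √(-90890101/4900 + 36514) = √(88028499/4900) = √88028499/70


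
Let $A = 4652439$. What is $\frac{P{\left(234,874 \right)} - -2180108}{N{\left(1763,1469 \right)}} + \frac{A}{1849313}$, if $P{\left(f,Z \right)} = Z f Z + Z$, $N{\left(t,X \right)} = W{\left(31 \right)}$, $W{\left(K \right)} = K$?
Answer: $\frac{10793309155257}{1849313} \approx 5.8364 \cdot 10^{6}$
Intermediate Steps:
$N{\left(t,X \right)} = 31$
$P{\left(f,Z \right)} = Z + f Z^{2}$ ($P{\left(f,Z \right)} = f Z^{2} + Z = Z + f Z^{2}$)
$\frac{P{\left(234,874 \right)} - -2180108}{N{\left(1763,1469 \right)}} + \frac{A}{1849313} = \frac{874 \left(1 + 874 \cdot 234\right) - -2180108}{31} + \frac{4652439}{1849313} = \left(874 \left(1 + 204516\right) + 2180108\right) \frac{1}{31} + 4652439 \cdot \frac{1}{1849313} = \left(874 \cdot 204517 + 2180108\right) \frac{1}{31} + \frac{4652439}{1849313} = \left(178747858 + 2180108\right) \frac{1}{31} + \frac{4652439}{1849313} = 180927966 \cdot \frac{1}{31} + \frac{4652439}{1849313} = 5836386 + \frac{4652439}{1849313} = \frac{10793309155257}{1849313}$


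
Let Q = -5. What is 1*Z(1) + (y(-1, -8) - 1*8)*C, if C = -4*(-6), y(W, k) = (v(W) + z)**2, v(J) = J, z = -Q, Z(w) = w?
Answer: 193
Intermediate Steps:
z = 5 (z = -1*(-5) = 5)
y(W, k) = (5 + W)**2 (y(W, k) = (W + 5)**2 = (5 + W)**2)
C = 24
1*Z(1) + (y(-1, -8) - 1*8)*C = 1*1 + ((5 - 1)**2 - 1*8)*24 = 1 + (4**2 - 8)*24 = 1 + (16 - 8)*24 = 1 + 8*24 = 1 + 192 = 193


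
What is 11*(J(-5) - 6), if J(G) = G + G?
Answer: -176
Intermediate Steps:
J(G) = 2*G
11*(J(-5) - 6) = 11*(2*(-5) - 6) = 11*(-10 - 6) = 11*(-16) = -176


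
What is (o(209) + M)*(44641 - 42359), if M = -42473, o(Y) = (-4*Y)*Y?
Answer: -495643554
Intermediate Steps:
o(Y) = -4*Y**2
(o(209) + M)*(44641 - 42359) = (-4*209**2 - 42473)*(44641 - 42359) = (-4*43681 - 42473)*2282 = (-174724 - 42473)*2282 = -217197*2282 = -495643554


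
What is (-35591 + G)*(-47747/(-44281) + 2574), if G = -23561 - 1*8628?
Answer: -7728752838980/44281 ≈ -1.7454e+8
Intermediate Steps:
G = -32189 (G = -23561 - 8628 = -32189)
(-35591 + G)*(-47747/(-44281) + 2574) = (-35591 - 32189)*(-47747/(-44281) + 2574) = -67780*(-47747*(-1/44281) + 2574) = -67780*(47747/44281 + 2574) = -67780*114027041/44281 = -7728752838980/44281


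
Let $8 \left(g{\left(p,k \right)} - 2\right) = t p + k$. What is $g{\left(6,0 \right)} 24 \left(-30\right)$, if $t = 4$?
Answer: $-3600$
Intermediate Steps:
$g{\left(p,k \right)} = 2 + \frac{p}{2} + \frac{k}{8}$ ($g{\left(p,k \right)} = 2 + \frac{4 p + k}{8} = 2 + \frac{k + 4 p}{8} = 2 + \left(\frac{p}{2} + \frac{k}{8}\right) = 2 + \frac{p}{2} + \frac{k}{8}$)
$g{\left(6,0 \right)} 24 \left(-30\right) = \left(2 + \frac{1}{2} \cdot 6 + \frac{1}{8} \cdot 0\right) 24 \left(-30\right) = \left(2 + 3 + 0\right) 24 \left(-30\right) = 5 \cdot 24 \left(-30\right) = 120 \left(-30\right) = -3600$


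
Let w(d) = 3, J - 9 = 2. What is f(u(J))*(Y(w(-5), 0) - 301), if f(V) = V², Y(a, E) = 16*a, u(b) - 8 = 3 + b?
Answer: -122452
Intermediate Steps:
J = 11 (J = 9 + 2 = 11)
u(b) = 11 + b (u(b) = 8 + (3 + b) = 11 + b)
f(u(J))*(Y(w(-5), 0) - 301) = (11 + 11)²*(16*3 - 301) = 22²*(48 - 301) = 484*(-253) = -122452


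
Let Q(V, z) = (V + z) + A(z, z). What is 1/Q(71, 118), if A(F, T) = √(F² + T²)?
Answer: 189/7873 - 118*√2/7873 ≈ 0.0028100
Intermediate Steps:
Q(V, z) = V + z + √2*√(z²) (Q(V, z) = (V + z) + √(z² + z²) = (V + z) + √(2*z²) = (V + z) + √2*√(z²) = V + z + √2*√(z²))
1/Q(71, 118) = 1/(71 + 118 + √2*√(118²)) = 1/(71 + 118 + √2*√13924) = 1/(71 + 118 + √2*118) = 1/(71 + 118 + 118*√2) = 1/(189 + 118*√2)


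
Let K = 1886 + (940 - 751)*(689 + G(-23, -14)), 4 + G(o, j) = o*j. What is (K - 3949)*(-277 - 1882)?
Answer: -406453340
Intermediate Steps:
G(o, j) = -4 + j*o (G(o, j) = -4 + o*j = -4 + j*o)
K = 192209 (K = 1886 + (940 - 751)*(689 + (-4 - 14*(-23))) = 1886 + 189*(689 + (-4 + 322)) = 1886 + 189*(689 + 318) = 1886 + 189*1007 = 1886 + 190323 = 192209)
(K - 3949)*(-277 - 1882) = (192209 - 3949)*(-277 - 1882) = 188260*(-2159) = -406453340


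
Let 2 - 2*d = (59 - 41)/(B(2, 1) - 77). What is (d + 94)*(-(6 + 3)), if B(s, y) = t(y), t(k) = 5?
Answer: -6849/8 ≈ -856.13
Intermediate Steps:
B(s, y) = 5
d = 9/8 (d = 1 - (59 - 41)/(2*(5 - 77)) = 1 - 9/(-72) = 1 - 9*(-1)/72 = 1 - ½*(-¼) = 1 + ⅛ = 9/8 ≈ 1.1250)
(d + 94)*(-(6 + 3)) = (9/8 + 94)*(-(6 + 3)) = 761*(-1*9)/8 = (761/8)*(-9) = -6849/8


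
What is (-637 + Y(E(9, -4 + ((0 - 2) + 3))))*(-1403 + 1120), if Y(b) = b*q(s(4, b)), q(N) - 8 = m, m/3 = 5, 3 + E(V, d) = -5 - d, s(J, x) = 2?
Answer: 212816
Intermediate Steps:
E(V, d) = -8 - d (E(V, d) = -3 + (-5 - d) = -8 - d)
m = 15 (m = 3*5 = 15)
q(N) = 23 (q(N) = 8 + 15 = 23)
Y(b) = 23*b (Y(b) = b*23 = 23*b)
(-637 + Y(E(9, -4 + ((0 - 2) + 3))))*(-1403 + 1120) = (-637 + 23*(-8 - (-4 + ((0 - 2) + 3))))*(-1403 + 1120) = (-637 + 23*(-8 - (-4 + (-2 + 3))))*(-283) = (-637 + 23*(-8 - (-4 + 1)))*(-283) = (-637 + 23*(-8 - 1*(-3)))*(-283) = (-637 + 23*(-8 + 3))*(-283) = (-637 + 23*(-5))*(-283) = (-637 - 115)*(-283) = -752*(-283) = 212816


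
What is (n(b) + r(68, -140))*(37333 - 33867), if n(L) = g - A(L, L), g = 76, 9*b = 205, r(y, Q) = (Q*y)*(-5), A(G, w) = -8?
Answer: 165272744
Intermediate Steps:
r(y, Q) = -5*Q*y
b = 205/9 (b = (1/9)*205 = 205/9 ≈ 22.778)
n(L) = 84 (n(L) = 76 - 1*(-8) = 76 + 8 = 84)
(n(b) + r(68, -140))*(37333 - 33867) = (84 - 5*(-140)*68)*(37333 - 33867) = (84 + 47600)*3466 = 47684*3466 = 165272744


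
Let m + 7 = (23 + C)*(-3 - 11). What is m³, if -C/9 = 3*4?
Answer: 1655595487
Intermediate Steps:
C = -108 (C = -27*4 = -9*12 = -108)
m = 1183 (m = -7 + (23 - 108)*(-3 - 11) = -7 - 85*(-14) = -7 + 1190 = 1183)
m³ = 1183³ = 1655595487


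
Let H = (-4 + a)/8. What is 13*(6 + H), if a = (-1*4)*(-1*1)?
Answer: 78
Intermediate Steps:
a = 4 (a = -4*(-1) = 4)
H = 0 (H = (-4 + 4)/8 = 0*(⅛) = 0)
13*(6 + H) = 13*(6 + 0) = 13*6 = 78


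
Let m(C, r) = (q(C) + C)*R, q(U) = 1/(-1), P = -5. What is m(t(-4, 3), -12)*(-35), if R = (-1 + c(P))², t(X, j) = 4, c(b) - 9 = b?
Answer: -945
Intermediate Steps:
c(b) = 9 + b
q(U) = -1
R = 9 (R = (-1 + (9 - 5))² = (-1 + 4)² = 3² = 9)
m(C, r) = -9 + 9*C (m(C, r) = (-1 + C)*9 = -9 + 9*C)
m(t(-4, 3), -12)*(-35) = (-9 + 9*4)*(-35) = (-9 + 36)*(-35) = 27*(-35) = -945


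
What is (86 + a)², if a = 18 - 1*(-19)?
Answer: 15129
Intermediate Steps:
a = 37 (a = 18 + 19 = 37)
(86 + a)² = (86 + 37)² = 123² = 15129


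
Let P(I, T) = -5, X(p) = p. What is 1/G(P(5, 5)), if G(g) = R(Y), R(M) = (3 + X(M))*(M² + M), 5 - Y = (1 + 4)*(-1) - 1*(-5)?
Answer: 1/240 ≈ 0.0041667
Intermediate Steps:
Y = 5 (Y = 5 - ((1 + 4)*(-1) - 1*(-5)) = 5 - (5*(-1) + 5) = 5 - (-5 + 5) = 5 - 1*0 = 5 + 0 = 5)
R(M) = (3 + M)*(M + M²) (R(M) = (3 + M)*(M² + M) = (3 + M)*(M + M²))
G(g) = 240 (G(g) = 5*(3 + 5² + 4*5) = 5*(3 + 25 + 20) = 5*48 = 240)
1/G(P(5, 5)) = 1/240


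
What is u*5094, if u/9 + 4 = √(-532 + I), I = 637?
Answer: -183384 + 45846*√105 ≈ 2.8640e+5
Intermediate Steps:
u = -36 + 9*√105 (u = -36 + 9*√(-532 + 637) = -36 + 9*√105 ≈ 56.223)
u*5094 = (-36 + 9*√105)*5094 = -183384 + 45846*√105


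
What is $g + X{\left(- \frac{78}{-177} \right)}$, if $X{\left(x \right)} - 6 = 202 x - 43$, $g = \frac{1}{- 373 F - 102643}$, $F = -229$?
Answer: $\frac{52866535}{1016334} \approx 52.017$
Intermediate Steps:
$g = - \frac{1}{17226}$ ($g = \frac{1}{\left(-373\right) \left(-229\right) - 102643} = \frac{1}{85417 - 102643} = \frac{1}{-17226} = - \frac{1}{17226} \approx -5.8052 \cdot 10^{-5}$)
$X{\left(x \right)} = -37 + 202 x$ ($X{\left(x \right)} = 6 + \left(202 x - 43\right) = 6 + \left(-43 + 202 x\right) = -37 + 202 x$)
$g + X{\left(- \frac{78}{-177} \right)} = - \frac{1}{17226} - \left(37 - 202 \left(- \frac{78}{-177}\right)\right) = - \frac{1}{17226} - \left(37 - 202 \left(\left(-78\right) \left(- \frac{1}{177}\right)\right)\right) = - \frac{1}{17226} + \left(-37 + 202 \cdot \frac{26}{59}\right) = - \frac{1}{17226} + \left(-37 + \frac{5252}{59}\right) = - \frac{1}{17226} + \frac{3069}{59} = \frac{52866535}{1016334}$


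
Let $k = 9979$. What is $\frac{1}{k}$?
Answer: $\frac{1}{9979} \approx 0.00010021$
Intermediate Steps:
$\frac{1}{k} = \frac{1}{9979}$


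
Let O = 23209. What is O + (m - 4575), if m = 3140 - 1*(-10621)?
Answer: 32395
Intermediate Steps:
m = 13761 (m = 3140 + 10621 = 13761)
O + (m - 4575) = 23209 + (13761 - 4575) = 23209 + 9186 = 32395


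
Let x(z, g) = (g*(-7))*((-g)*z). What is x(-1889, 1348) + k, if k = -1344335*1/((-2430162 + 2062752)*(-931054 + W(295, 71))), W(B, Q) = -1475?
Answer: -1646467251858356244643/68524095978 ≈ -2.4028e+10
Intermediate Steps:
x(z, g) = 7*z*g² (x(z, g) = (-7*g)*(-g*z) = 7*z*g²)
k = -268867/68524095978 (k = -1344335*1/((-2430162 + 2062752)*(-931054 - 1475)) = -1344335/((-367410*(-932529))) = -1344335/342620479890 = -1344335*1/342620479890 = -268867/68524095978 ≈ -3.9237e-6)
x(-1889, 1348) + k = 7*(-1889)*1348² - 268867/68524095978 = 7*(-1889)*1817104 - 268867/68524095978 = -24027566192 - 268867/68524095978 = -1646467251858356244643/68524095978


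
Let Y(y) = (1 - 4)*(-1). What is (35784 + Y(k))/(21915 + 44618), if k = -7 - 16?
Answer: 35787/66533 ≈ 0.53788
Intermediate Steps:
k = -23
Y(y) = 3 (Y(y) = -3*(-1) = 3)
(35784 + Y(k))/(21915 + 44618) = (35784 + 3)/(21915 + 44618) = 35787/66533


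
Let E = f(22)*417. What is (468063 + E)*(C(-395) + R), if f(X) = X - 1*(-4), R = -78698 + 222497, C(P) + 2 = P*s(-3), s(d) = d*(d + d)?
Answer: 65460087735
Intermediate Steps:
s(d) = 2*d**2 (s(d) = d*(2*d) = 2*d**2)
C(P) = -2 + 18*P (C(P) = -2 + P*(2*(-3)**2) = -2 + P*(2*9) = -2 + P*18 = -2 + 18*P)
R = 143799
f(X) = 4 + X (f(X) = X + 4 = 4 + X)
E = 10842 (E = (4 + 22)*417 = 26*417 = 10842)
(468063 + E)*(C(-395) + R) = (468063 + 10842)*((-2 + 18*(-395)) + 143799) = 478905*((-2 - 7110) + 143799) = 478905*(-7112 + 143799) = 478905*136687 = 65460087735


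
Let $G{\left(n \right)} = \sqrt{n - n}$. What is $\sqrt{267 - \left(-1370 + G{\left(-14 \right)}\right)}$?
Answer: $\sqrt{1637} \approx 40.46$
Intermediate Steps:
$G{\left(n \right)} = 0$ ($G{\left(n \right)} = \sqrt{0} = 0$)
$\sqrt{267 - \left(-1370 + G{\left(-14 \right)}\right)} = \sqrt{267 + \left(1370 - 0\right)} = \sqrt{267 + \left(1370 + 0\right)} = \sqrt{267 + 1370} = \sqrt{1637}$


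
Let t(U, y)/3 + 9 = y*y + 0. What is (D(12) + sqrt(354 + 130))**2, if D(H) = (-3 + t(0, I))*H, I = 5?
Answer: 315844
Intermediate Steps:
t(U, y) = -27 + 3*y**2 (t(U, y) = -27 + 3*(y*y + 0) = -27 + 3*(y**2 + 0) = -27 + 3*y**2)
D(H) = 45*H (D(H) = (-3 + (-27 + 3*5**2))*H = (-3 + (-27 + 3*25))*H = (-3 + (-27 + 75))*H = (-3 + 48)*H = 45*H)
(D(12) + sqrt(354 + 130))**2 = (45*12 + sqrt(354 + 130))**2 = (540 + sqrt(484))**2 = (540 + 22)**2 = 562**2 = 315844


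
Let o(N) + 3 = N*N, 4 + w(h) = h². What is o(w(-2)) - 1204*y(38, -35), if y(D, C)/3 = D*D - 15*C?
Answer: -7112031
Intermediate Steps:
y(D, C) = -45*C + 3*D² (y(D, C) = 3*(D*D - 15*C) = 3*(D² - 15*C) = -45*C + 3*D²)
w(h) = -4 + h²
o(N) = -3 + N² (o(N) = -3 + N*N = -3 + N²)
o(w(-2)) - 1204*y(38, -35) = (-3 + (-4 + (-2)²)²) - 1204*(-45*(-35) + 3*38²) = (-3 + (-4 + 4)²) - 1204*(1575 + 3*1444) = (-3 + 0²) - 1204*(1575 + 4332) = (-3 + 0) - 1204*5907 = -3 - 7112028 = -7112031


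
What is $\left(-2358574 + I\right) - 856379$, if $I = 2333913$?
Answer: $-881040$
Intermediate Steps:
$\left(-2358574 + I\right) - 856379 = \left(-2358574 + 2333913\right) - 856379 = -24661 - 856379 = -881040$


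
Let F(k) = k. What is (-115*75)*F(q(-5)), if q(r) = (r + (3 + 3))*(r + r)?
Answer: 86250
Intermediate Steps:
q(r) = 2*r*(6 + r) (q(r) = (r + 6)*(2*r) = (6 + r)*(2*r) = 2*r*(6 + r))
(-115*75)*F(q(-5)) = (-115*75)*(2*(-5)*(6 - 5)) = -17250*(-5) = -8625*(-10) = 86250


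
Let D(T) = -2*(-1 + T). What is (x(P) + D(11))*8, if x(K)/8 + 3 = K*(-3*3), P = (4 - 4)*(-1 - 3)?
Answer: -352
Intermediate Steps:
D(T) = 2 - 2*T
P = 0 (P = 0*(-4) = 0)
x(K) = -24 - 72*K (x(K) = -24 + 8*(K*(-3*3)) = -24 + 8*(K*(-9)) = -24 + 8*(-9*K) = -24 - 72*K)
(x(P) + D(11))*8 = ((-24 - 72*0) + (2 - 2*11))*8 = ((-24 + 0) + (2 - 22))*8 = (-24 - 20)*8 = -44*8 = -352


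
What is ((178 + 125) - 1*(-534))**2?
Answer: 700569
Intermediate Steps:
((178 + 125) - 1*(-534))**2 = (303 + 534)**2 = 837**2 = 700569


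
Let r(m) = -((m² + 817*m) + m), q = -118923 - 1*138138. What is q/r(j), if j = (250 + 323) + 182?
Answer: 257061/1187615 ≈ 0.21645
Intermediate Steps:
j = 755 (j = 573 + 182 = 755)
q = -257061 (q = -118923 - 138138 = -257061)
r(m) = -m² - 818*m (r(m) = -(m² + 818*m) = -m² - 818*m)
q/r(j) = -257061*(-1/(755*(818 + 755))) = -257061/((-1*755*1573)) = -257061/(-1187615) = -257061*(-1/1187615) = 257061/1187615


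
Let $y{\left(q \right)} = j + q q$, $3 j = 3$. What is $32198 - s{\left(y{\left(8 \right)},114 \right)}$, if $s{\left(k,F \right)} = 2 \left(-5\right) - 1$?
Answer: $32209$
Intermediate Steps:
$j = 1$ ($j = \frac{1}{3} \cdot 3 = 1$)
$y{\left(q \right)} = 1 + q^{2}$ ($y{\left(q \right)} = 1 + q q = 1 + q^{2}$)
$s{\left(k,F \right)} = -11$ ($s{\left(k,F \right)} = -10 - 1 = -11$)
$32198 - s{\left(y{\left(8 \right)},114 \right)} = 32198 - -11 = 32198 + 11 = 32209$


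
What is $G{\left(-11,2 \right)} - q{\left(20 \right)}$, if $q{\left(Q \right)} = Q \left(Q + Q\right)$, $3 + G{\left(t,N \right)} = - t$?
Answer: $-792$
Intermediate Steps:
$G{\left(t,N \right)} = -3 - t$
$q{\left(Q \right)} = 2 Q^{2}$ ($q{\left(Q \right)} = Q 2 Q = 2 Q^{2}$)
$G{\left(-11,2 \right)} - q{\left(20 \right)} = \left(-3 - -11\right) - 2 \cdot 20^{2} = \left(-3 + 11\right) - 2 \cdot 400 = 8 - 800 = -792$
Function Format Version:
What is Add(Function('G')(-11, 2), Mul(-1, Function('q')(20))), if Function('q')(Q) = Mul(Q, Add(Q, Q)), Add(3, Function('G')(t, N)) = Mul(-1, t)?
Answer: -792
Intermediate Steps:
Function('G')(t, N) = Add(-3, Mul(-1, t))
Function('q')(Q) = Mul(2, Pow(Q, 2)) (Function('q')(Q) = Mul(Q, Mul(2, Q)) = Mul(2, Pow(Q, 2)))
Add(Function('G')(-11, 2), Mul(-1, Function('q')(20))) = Add(Add(-3, Mul(-1, -11)), Mul(-1, Mul(2, Pow(20, 2)))) = Add(Add(-3, 11), Mul(-1, Mul(2, 400))) = Add(8, Mul(-1, 800)) = Add(8, -800) = -792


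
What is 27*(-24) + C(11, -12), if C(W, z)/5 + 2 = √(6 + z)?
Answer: -658 + 5*I*√6 ≈ -658.0 + 12.247*I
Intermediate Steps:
C(W, z) = -10 + 5*√(6 + z)
27*(-24) + C(11, -12) = 27*(-24) + (-10 + 5*√(6 - 12)) = -648 + (-10 + 5*√(-6)) = -648 + (-10 + 5*(I*√6)) = -648 + (-10 + 5*I*√6) = -658 + 5*I*√6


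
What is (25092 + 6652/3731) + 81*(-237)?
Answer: 22000897/3731 ≈ 5896.8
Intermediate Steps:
(25092 + 6652/3731) + 81*(-237) = (25092 + 6652*(1/3731)) - 19197 = (25092 + 6652/3731) - 19197 = 93624904/3731 - 19197 = 22000897/3731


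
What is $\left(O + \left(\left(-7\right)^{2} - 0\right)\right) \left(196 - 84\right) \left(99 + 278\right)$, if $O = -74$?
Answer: $-1055600$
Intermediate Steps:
$\left(O + \left(\left(-7\right)^{2} - 0\right)\right) \left(196 - 84\right) \left(99 + 278\right) = \left(-74 + \left(\left(-7\right)^{2} - 0\right)\right) \left(196 - 84\right) \left(99 + 278\right) = \left(-74 + \left(49 + 0\right)\right) 112 \cdot 377 = \left(-74 + 49\right) 112 \cdot 377 = \left(-25\right) 112 \cdot 377 = \left(-2800\right) 377 = -1055600$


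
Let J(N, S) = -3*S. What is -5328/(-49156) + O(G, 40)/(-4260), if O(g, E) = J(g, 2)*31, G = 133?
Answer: 1326679/8725190 ≈ 0.15205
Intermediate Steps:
O(g, E) = -186 (O(g, E) = -3*2*31 = -6*31 = -186)
-5328/(-49156) + O(G, 40)/(-4260) = -5328/(-49156) - 186/(-4260) = -5328*(-1/49156) - 186*(-1/4260) = 1332/12289 + 31/710 = 1326679/8725190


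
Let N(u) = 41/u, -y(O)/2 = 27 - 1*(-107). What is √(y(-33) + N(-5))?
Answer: I*√6905/5 ≈ 16.619*I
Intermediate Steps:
y(O) = -268 (y(O) = -2*(27 - 1*(-107)) = -2*(27 + 107) = -2*134 = -268)
√(y(-33) + N(-5)) = √(-268 + 41/(-5)) = √(-268 + 41*(-⅕)) = √(-268 - 41/5) = √(-1381/5) = I*√6905/5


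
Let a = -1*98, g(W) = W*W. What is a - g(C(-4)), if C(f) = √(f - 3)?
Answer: -91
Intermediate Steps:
C(f) = √(-3 + f)
g(W) = W²
a = -98
a - g(C(-4)) = -98 - (√(-3 - 4))² = -98 - (√(-7))² = -98 - (I*√7)² = -98 - 1*(-7) = -98 + 7 = -91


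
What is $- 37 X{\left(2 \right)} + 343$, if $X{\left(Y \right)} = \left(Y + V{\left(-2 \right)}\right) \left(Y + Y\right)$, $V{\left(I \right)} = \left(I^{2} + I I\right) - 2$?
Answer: $-841$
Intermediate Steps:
$V{\left(I \right)} = -2 + 2 I^{2}$ ($V{\left(I \right)} = \left(I^{2} + I^{2}\right) - 2 = 2 I^{2} - 2 = -2 + 2 I^{2}$)
$X{\left(Y \right)} = 2 Y \left(6 + Y\right)$ ($X{\left(Y \right)} = \left(Y - \left(2 - 2 \left(-2\right)^{2}\right)\right) \left(Y + Y\right) = \left(Y + \left(-2 + 2 \cdot 4\right)\right) 2 Y = \left(Y + \left(-2 + 8\right)\right) 2 Y = \left(Y + 6\right) 2 Y = \left(6 + Y\right) 2 Y = 2 Y \left(6 + Y\right)$)
$- 37 X{\left(2 \right)} + 343 = - 37 \cdot 2 \cdot 2 \left(6 + 2\right) + 343 = - 37 \cdot 2 \cdot 2 \cdot 8 + 343 = \left(-37\right) 32 + 343 = -1184 + 343 = -841$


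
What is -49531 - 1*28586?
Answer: -78117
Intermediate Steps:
-49531 - 1*28586 = -49531 - 28586 = -78117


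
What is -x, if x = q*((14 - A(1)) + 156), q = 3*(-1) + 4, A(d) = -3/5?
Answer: -853/5 ≈ -170.60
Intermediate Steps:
A(d) = -3/5 (A(d) = -3*1/5 = -3/5)
q = 1 (q = -3 + 4 = 1)
x = 853/5 (x = 1*((14 - 1*(-3/5)) + 156) = 1*((14 + 3/5) + 156) = 1*(73/5 + 156) = 1*(853/5) = 853/5 ≈ 170.60)
-x = -1*853/5 = -853/5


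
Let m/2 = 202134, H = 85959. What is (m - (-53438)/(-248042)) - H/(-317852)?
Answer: 15936377262936607/39420322892 ≈ 4.0427e+5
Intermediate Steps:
m = 404268 (m = 2*202134 = 404268)
(m - (-53438)/(-248042)) - H/(-317852) = (404268 - (-53438)/(-248042)) - 85959/(-317852) = (404268 - (-53438)*(-1)/248042) - 85959*(-1)/317852 = (404268 - 1*26719/124021) - 1*(-85959/317852) = (404268 - 26719/124021) + 85959/317852 = 50137694909/124021 + 85959/317852 = 15936377262936607/39420322892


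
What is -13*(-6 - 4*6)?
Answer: 390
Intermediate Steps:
-13*(-6 - 4*6) = -13*(-6 - 24) = -13*(-30) = 390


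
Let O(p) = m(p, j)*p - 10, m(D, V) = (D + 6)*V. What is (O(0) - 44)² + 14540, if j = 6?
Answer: 17456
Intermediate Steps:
m(D, V) = V*(6 + D) (m(D, V) = (6 + D)*V = V*(6 + D))
O(p) = -10 + p*(36 + 6*p) (O(p) = (6*(6 + p))*p - 10 = (36 + 6*p)*p - 10 = p*(36 + 6*p) - 10 = -10 + p*(36 + 6*p))
(O(0) - 44)² + 14540 = ((-10 + 6*0*(6 + 0)) - 44)² + 14540 = ((-10 + 6*0*6) - 44)² + 14540 = ((-10 + 0) - 44)² + 14540 = (-10 - 44)² + 14540 = (-54)² + 14540 = 2916 + 14540 = 17456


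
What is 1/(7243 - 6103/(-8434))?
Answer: 8434/61093565 ≈ 0.00013805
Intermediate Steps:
1/(7243 - 6103/(-8434)) = 1/(7243 - 6103*(-1/8434)) = 1/(7243 + 6103/8434) = 1/(61093565/8434) = 8434/61093565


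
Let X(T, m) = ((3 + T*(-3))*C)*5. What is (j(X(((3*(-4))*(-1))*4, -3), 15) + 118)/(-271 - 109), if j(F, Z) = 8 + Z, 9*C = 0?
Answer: -141/380 ≈ -0.37105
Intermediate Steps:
C = 0 (C = (⅑)*0 = 0)
X(T, m) = 0 (X(T, m) = ((3 + T*(-3))*0)*5 = ((3 - 3*T)*0)*5 = 0*5 = 0)
(j(X(((3*(-4))*(-1))*4, -3), 15) + 118)/(-271 - 109) = ((8 + 15) + 118)/(-271 - 109) = (23 + 118)/(-380) = 141*(-1/380) = -141/380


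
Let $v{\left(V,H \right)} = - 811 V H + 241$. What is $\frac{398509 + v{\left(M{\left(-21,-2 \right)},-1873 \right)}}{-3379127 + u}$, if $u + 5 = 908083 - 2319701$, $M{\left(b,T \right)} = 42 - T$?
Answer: $- \frac{33617441}{2395375} \approx -14.034$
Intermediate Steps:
$v{\left(V,H \right)} = 241 - 811 H V$ ($v{\left(V,H \right)} = - 811 H V + 241 = 241 - 811 H V$)
$u = -1411623$ ($u = -5 + \left(908083 - 2319701\right) = -5 - 1411618 = -1411623$)
$\frac{398509 + v{\left(M{\left(-21,-2 \right)},-1873 \right)}}{-3379127 + u} = \frac{398509 - \left(-241 - 1519003 \left(42 - -2\right)\right)}{-3379127 - 1411623} = \frac{398509 - \left(-241 - 1519003 \left(42 + 2\right)\right)}{-4790750} = \left(398509 - \left(-241 - 66836132\right)\right) \left(- \frac{1}{4790750}\right) = \left(398509 + \left(241 + 66836132\right)\right) \left(- \frac{1}{4790750}\right) = \left(398509 + 66836373\right) \left(- \frac{1}{4790750}\right) = 67234882 \left(- \frac{1}{4790750}\right) = - \frac{33617441}{2395375}$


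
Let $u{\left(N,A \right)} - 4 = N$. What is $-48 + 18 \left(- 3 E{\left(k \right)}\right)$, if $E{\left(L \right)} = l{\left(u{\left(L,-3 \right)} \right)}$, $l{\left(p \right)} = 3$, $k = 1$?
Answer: $-210$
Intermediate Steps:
$u{\left(N,A \right)} = 4 + N$
$E{\left(L \right)} = 3$
$-48 + 18 \left(- 3 E{\left(k \right)}\right) = -48 + 18 \left(\left(-3\right) 3\right) = -48 + 18 \left(-9\right) = -48 - 162 = -210$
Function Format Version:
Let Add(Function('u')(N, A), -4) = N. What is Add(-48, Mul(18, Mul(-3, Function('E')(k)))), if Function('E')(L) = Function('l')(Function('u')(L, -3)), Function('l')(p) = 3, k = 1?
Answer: -210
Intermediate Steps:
Function('u')(N, A) = Add(4, N)
Function('E')(L) = 3
Add(-48, Mul(18, Mul(-3, Function('E')(k)))) = Add(-48, Mul(18, Mul(-3, 3))) = Add(-48, Mul(18, -9)) = Add(-48, -162) = -210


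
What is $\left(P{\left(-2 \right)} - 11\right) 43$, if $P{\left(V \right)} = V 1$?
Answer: $-559$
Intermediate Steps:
$P{\left(V \right)} = V$
$\left(P{\left(-2 \right)} - 11\right) 43 = \left(-2 - 11\right) 43 = \left(-13\right) 43 = -559$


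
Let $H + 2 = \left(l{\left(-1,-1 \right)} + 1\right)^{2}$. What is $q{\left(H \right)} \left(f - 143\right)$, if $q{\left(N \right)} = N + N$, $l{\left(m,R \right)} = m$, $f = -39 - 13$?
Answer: $780$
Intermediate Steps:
$f = -52$
$H = -2$ ($H = -2 + \left(-1 + 1\right)^{2} = -2 + 0^{2} = -2 + 0 = -2$)
$q{\left(N \right)} = 2 N$
$q{\left(H \right)} \left(f - 143\right) = 2 \left(-2\right) \left(-52 - 143\right) = \left(-4\right) \left(-195\right) = 780$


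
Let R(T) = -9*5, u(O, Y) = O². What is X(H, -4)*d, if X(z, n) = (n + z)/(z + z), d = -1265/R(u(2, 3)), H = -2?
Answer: 253/6 ≈ 42.167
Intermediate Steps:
R(T) = -45
d = 253/9 (d = -1265/(-45) = -1265*(-1/45) = 253/9 ≈ 28.111)
X(z, n) = (n + z)/(2*z) (X(z, n) = (n + z)/((2*z)) = (n + z)*(1/(2*z)) = (n + z)/(2*z))
X(H, -4)*d = ((½)*(-4 - 2)/(-2))*(253/9) = ((½)*(-½)*(-6))*(253/9) = (3/2)*(253/9) = 253/6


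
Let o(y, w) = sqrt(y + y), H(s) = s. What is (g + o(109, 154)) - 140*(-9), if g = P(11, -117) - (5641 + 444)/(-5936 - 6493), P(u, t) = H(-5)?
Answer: 15604480/12429 + sqrt(218) ≈ 1270.3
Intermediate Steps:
o(y, w) = sqrt(2)*sqrt(y) (o(y, w) = sqrt(2*y) = sqrt(2)*sqrt(y))
P(u, t) = -5
g = -56060/12429 (g = -5 - (5641 + 444)/(-5936 - 6493) = -5 - 6085/(-12429) = -5 - 6085*(-1)/12429 = -5 - 1*(-6085/12429) = -5 + 6085/12429 = -56060/12429 ≈ -4.5104)
(g + o(109, 154)) - 140*(-9) = (-56060/12429 + sqrt(2)*sqrt(109)) - 140*(-9) = (-56060/12429 + sqrt(218)) + 1260 = 15604480/12429 + sqrt(218)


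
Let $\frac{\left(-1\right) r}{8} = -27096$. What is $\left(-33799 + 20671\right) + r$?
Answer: $203640$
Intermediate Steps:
$r = 216768$ ($r = \left(-8\right) \left(-27096\right) = 216768$)
$\left(-33799 + 20671\right) + r = \left(-33799 + 20671\right) + 216768 = -13128 + 216768 = 203640$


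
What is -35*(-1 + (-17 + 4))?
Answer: 490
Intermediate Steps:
-35*(-1 + (-17 + 4)) = -35*(-1 - 13) = -35*(-14) = 490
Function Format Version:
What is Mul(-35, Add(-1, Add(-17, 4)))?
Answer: 490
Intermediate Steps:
Mul(-35, Add(-1, Add(-17, 4))) = Mul(-35, Add(-1, -13)) = Mul(-35, -14) = 490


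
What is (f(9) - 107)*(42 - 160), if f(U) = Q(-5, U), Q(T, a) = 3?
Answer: 12272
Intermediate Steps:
f(U) = 3
(f(9) - 107)*(42 - 160) = (3 - 107)*(42 - 160) = -104*(-118) = 12272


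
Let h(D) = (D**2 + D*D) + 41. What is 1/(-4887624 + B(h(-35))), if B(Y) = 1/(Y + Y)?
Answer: -4982/24350142767 ≈ -2.0460e-7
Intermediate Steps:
h(D) = 41 + 2*D**2 (h(D) = (D**2 + D**2) + 41 = 2*D**2 + 41 = 41 + 2*D**2)
B(Y) = 1/(2*Y)
1/(-4887624 + B(h(-35))) = 1/(-4887624 + 1/(2*(41 + 2*(-35)**2))) = 1/(-4887624 + 1/(2*(41 + 2*1225))) = 1/(-4887624 + 1/(2*(41 + 2450))) = 1/(-4887624 + (1/2)/2491) = 1/(-4887624 + (1/2)*(1/2491)) = 1/(-4887624 + 1/4982) = 1/(-24350142767/4982) = -4982/24350142767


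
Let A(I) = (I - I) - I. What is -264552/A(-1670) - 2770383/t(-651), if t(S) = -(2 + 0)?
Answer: 2313005253/1670 ≈ 1.3850e+6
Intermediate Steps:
A(I) = -I (A(I) = 0 - I = -I)
t(S) = -2 (t(S) = -1*2 = -2)
-264552/A(-1670) - 2770383/t(-651) = -264552/((-1*(-1670))) - 2770383/(-2) = -264552/1670 - 2770383*(-1/2) = -264552*1/1670 + 2770383/2 = -132276/835 + 2770383/2 = 2313005253/1670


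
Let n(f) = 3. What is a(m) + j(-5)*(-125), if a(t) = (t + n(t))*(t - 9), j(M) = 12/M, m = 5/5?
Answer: 268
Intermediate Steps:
m = 1 (m = 5*(⅕) = 1)
a(t) = (-9 + t)*(3 + t) (a(t) = (t + 3)*(t - 9) = (3 + t)*(-9 + t) = (-9 + t)*(3 + t))
a(m) + j(-5)*(-125) = (-27 + 1² - 6*1) + (12/(-5))*(-125) = (-27 + 1 - 6) + (12*(-⅕))*(-125) = -32 - 12/5*(-125) = -32 + 300 = 268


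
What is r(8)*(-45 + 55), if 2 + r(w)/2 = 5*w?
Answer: 760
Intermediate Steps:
r(w) = -4 + 10*w (r(w) = -4 + 2*(5*w) = -4 + 10*w)
r(8)*(-45 + 55) = (-4 + 10*8)*(-45 + 55) = (-4 + 80)*10 = 76*10 = 760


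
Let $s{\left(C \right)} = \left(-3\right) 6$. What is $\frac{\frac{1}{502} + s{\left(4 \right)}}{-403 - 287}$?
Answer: $\frac{1807}{69276} \approx 0.026084$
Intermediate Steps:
$s{\left(C \right)} = -18$
$\frac{\frac{1}{502} + s{\left(4 \right)}}{-403 - 287} = \frac{\frac{1}{502} - 18}{-403 - 287} = \frac{\frac{1}{502} - 18}{-690} = \left(- \frac{9035}{502}\right) \left(- \frac{1}{690}\right) = \frac{1807}{69276}$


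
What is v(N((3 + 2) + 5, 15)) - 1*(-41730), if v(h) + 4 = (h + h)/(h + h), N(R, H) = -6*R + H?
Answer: 41727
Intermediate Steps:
N(R, H) = H - 6*R
v(h) = -3 (v(h) = -4 + (h + h)/(h + h) = -4 + (2*h)/((2*h)) = -4 + (2*h)*(1/(2*h)) = -4 + 1 = -3)
v(N((3 + 2) + 5, 15)) - 1*(-41730) = -3 - 1*(-41730) = -3 + 41730 = 41727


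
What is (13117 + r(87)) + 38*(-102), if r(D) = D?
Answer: 9328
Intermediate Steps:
(13117 + r(87)) + 38*(-102) = (13117 + 87) + 38*(-102) = 13204 - 3876 = 9328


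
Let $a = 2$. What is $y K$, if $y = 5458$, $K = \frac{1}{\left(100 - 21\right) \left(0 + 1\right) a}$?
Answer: $\frac{2729}{79} \approx 34.544$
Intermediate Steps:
$K = \frac{1}{158}$ ($K = \frac{1}{\left(100 - 21\right) \left(0 + 1\right) 2} = \frac{1}{79 \cdot 1 \cdot 2} = \frac{1}{79 \cdot 2} = \frac{1}{79} \cdot \frac{1}{2} = \frac{1}{158} \approx 0.0063291$)
$y K = 5458 \cdot \frac{1}{158} = \frac{2729}{79}$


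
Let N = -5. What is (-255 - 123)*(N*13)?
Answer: 24570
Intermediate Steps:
(-255 - 123)*(N*13) = (-255 - 123)*(-5*13) = -378*(-65) = 24570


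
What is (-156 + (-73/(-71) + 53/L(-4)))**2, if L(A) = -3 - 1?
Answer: 2282450625/80656 ≈ 28299.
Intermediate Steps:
L(A) = -4
(-156 + (-73/(-71) + 53/L(-4)))**2 = (-156 + (-73/(-71) + 53/(-4)))**2 = (-156 + (-73*(-1/71) + 53*(-1/4)))**2 = (-156 + (73/71 - 53/4))**2 = (-156 - 3471/284)**2 = (-47775/284)**2 = 2282450625/80656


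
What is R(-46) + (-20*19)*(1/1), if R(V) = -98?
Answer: -478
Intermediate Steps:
R(-46) + (-20*19)*(1/1) = -98 + (-20*19)*(1/1) = -98 - 380 = -478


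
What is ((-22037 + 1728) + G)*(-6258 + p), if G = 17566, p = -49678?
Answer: 153432448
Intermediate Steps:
((-22037 + 1728) + G)*(-6258 + p) = ((-22037 + 1728) + 17566)*(-6258 - 49678) = (-20309 + 17566)*(-55936) = -2743*(-55936) = 153432448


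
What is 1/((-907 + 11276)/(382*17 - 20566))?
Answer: -14072/10369 ≈ -1.3571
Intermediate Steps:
1/((-907 + 11276)/(382*17 - 20566)) = 1/(10369/(6494 - 20566)) = 1/(10369/(-14072)) = 1/(10369*(-1/14072)) = 1/(-10369/14072) = -14072/10369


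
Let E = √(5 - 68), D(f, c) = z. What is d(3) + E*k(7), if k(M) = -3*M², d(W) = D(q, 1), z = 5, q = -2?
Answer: 5 - 441*I*√7 ≈ 5.0 - 1166.8*I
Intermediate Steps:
D(f, c) = 5
d(W) = 5
E = 3*I*√7 (E = √(-63) = 3*I*√7 ≈ 7.9373*I)
d(3) + E*k(7) = 5 + (3*I*√7)*(-3*7²) = 5 + (3*I*√7)*(-3*49) = 5 + (3*I*√7)*(-147) = 5 - 441*I*√7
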